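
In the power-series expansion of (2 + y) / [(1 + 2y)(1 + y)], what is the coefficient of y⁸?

Partial fractions give a closed form: a_n = (3)·(-2)^n + (-1)·(-1)^n.
At n = 8: a_8 = 767.

767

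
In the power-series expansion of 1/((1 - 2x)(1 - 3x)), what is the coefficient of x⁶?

2059

Partial fractions give a closed form: a_n = (-2)·2^n + (3)·3^n.
At n = 6: a_6 = 2059.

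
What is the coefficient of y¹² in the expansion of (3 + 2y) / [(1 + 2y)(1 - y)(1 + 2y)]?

75549

The denominator gives the recurrence a_n = −3a_(n−1) + 4a_(n−3) for n ≥ 3; the numerator fixes a_0 = 3, a_1 = -7, a_2 = 21.
Iterating: 3, -7, 21, -51, 125, -291, 669, -1507, 3357, -7395, 16157, -35043, 75549, so a_12 = 75549.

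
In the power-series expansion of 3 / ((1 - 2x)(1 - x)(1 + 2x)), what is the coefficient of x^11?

Partial fractions give a closed form: a_n = (3)·2^n + (-1)·1^n + (1)·(-2)^n.
At n = 11: a_11 = 4095.

4095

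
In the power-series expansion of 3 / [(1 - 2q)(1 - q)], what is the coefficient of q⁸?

1533

The denominator gives the recurrence a_n = 3a_(n−1) − 2a_(n−2) for n ≥ 2; the numerator fixes a_0 = 3, a_1 = 9.
Iterating: 3, 9, 21, 45, 93, 189, 381, 765, 1533, so a_8 = 1533.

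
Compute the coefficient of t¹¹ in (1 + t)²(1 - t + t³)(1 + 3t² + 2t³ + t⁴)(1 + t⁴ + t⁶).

7

(1 + t)² has coefficients 1,2,1 for degrees 0…2.
(1 - t + t³) has coefficients 1,-1,0,1,0,0,0,0,0,0,0,0 for degrees 0…11.
Multiplying by (1 + 3t² + 2t³ + t⁴) gives running coefficients 1,-1,3,0,-1,2,2,1,0,0,0,0 for degrees 0…11.
Finally multiplying by (1 + t⁴ + t⁶), the product of all factors after the first has coefficients 1,-1,3,0,0,1,6,0,2,2,1,3 for degrees 0…11.
[t¹¹] = 1·3 + 2·1 + 1·2 = 7.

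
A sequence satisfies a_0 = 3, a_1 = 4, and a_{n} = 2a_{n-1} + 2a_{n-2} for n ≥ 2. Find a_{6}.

744

The ordinary generating function has denominator 1 - 2q - 2q^2.
Iterating the recurrence: a_0,…,a_{6} = 3, 4, 14, 36, 100, 272, 744.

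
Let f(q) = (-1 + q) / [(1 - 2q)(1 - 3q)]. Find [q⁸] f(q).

Partial fractions give a closed form: a_n = (1)·2^n + (-2)·3^n.
At n = 8: a_8 = -12866.

-12866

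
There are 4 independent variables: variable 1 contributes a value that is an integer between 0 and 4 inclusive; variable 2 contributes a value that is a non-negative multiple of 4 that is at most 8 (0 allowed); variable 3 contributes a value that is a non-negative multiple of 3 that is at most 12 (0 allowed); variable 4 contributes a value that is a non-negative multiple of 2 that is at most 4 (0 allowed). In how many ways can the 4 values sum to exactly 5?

5

The generating function for the choices is (1 + z + z^2 + z^3 + z^4)·(1 + z^4 + z^8)·(1 + z^3 + z^6 + z^9 + z^12)·(1 + z^2 + z^4); the count is [z^5].
(1 + z + z^2 + z^3 + z^4) has coefficients 1,1,1,1,1 for degrees 0…4.
(1 + z^4 + z^8) has coefficients 1,0,0,0,1,0 for degrees 0…5.
Multiplying by (1 + z^3 + z^6 + z^9 + z^12) gives running coefficients 1,0,0,1,1,0 for degrees 0…5.
Finally multiplying by (1 + z^2 + z^4), the product of all factors after the first has coefficients 1,0,1,1,2,1 for degrees 0…5.
[z^5] = 1·1 + 1·2 + 1·1 + 1·1 + 1·0 = 5.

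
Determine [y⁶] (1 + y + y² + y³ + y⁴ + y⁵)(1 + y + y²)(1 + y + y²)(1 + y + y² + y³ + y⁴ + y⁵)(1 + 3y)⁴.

4687

(1 + y + y² + y³ + y⁴ + y⁵) has coefficients 1,1,1,1,1,1 for degrees 0…5.
(1 + y + y²) has coefficients 1,1,1,0,0,0,0 for degrees 0…6.
Multiplying by (1 + y + y²) gives running coefficients 1,2,3,2,1,0,0 for degrees 0…6.
Multiplying by (1 + y + y² + y³ + y⁴ + y⁵) gives running coefficients 1,3,6,8,9,9,8 for degrees 0…6.
Finally multiplying by (1 + 3y)⁴, the product of all factors after the first has coefficients 1,15,96,350,834,1440,1952 for degrees 0…6.
[y⁶] = 1·1952 + 1·1440 + 1·834 + 1·350 + 1·96 + 1·15 = 4687.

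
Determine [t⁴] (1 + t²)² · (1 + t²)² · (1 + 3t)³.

(1 + t²)² has coefficients 1,0,2,0,1 for degrees 0…4.
(1 + t²)² has coefficients 1,0,2,0,1 for degrees 0…4.
Finally multiplying by (1 + 3t)³, the product of all factors after the first has coefficients 1,9,29,45,55 for degrees 0…4.
[t⁴] = 1·55 + 2·29 + 1·1 = 114.

114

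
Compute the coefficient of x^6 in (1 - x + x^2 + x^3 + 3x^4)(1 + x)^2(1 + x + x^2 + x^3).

18

(1 - x + x^2 + x^3 + 3x^4) has coefficients 1,-1,1,1,3 for degrees 0…4.
(1 + x)^2 has coefficients 1,2,1,0,0,0,0 for degrees 0…6.
Finally multiplying by (1 + x + x^2 + x^3), the product of all factors after the first has coefficients 1,3,4,4,3,1,0 for degrees 0…6.
[x^6] = 1·0 − 1·1 + 1·3 + 1·4 + 3·4 = 18.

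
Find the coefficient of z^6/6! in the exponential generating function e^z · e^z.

64

The EGF product rule gives c_6 = Σ_{k_1+k_2=6} C(6; k_1,k_2) · ∏ g_i(k_i), where e^z gives (1)^k; e^z gives (1)^k.
g_1(k) for k = 0…6: 1, 1, 1, 1, 1, 1, 1.
g_2(k) for k = 0…6: 1, 1, 1, 1, 1, 1, 1.
c_6 = Σ_k C(6,k)·g_1(k)·g_2(6−k) = 1·1·1 + 6·1·1 + 15·1·1 + 20·1·1 + 15·1·1 + 6·1·1 + 1·1·1 = 1 + 6 + 15 + 20 + 15 + 6 + 1 = 64.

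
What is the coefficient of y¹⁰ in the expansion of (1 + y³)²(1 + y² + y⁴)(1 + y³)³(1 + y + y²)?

(1 + y³)² has coefficients 1,0,0,2,0,0,1 for degrees 0…6.
(1 + y² + y⁴) has coefficients 1,0,1,0,1,0,0,0,0,0,0 for degrees 0…10.
Multiplying by (1 + y³)³ gives running coefficients 1,0,1,3,1,3,3,3,3,1,3 for degrees 0…10.
Finally multiplying by (1 + y + y²), the product of all factors after the first has coefficients 1,1,2,4,5,7,7,9,9,7,7 for degrees 0…10.
[y¹⁰] = 1·7 + 2·9 + 1·5 = 30.

30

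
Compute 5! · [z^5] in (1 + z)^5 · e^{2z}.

5752

The EGF product rule gives c_5 = Σ_{k_1+k_2=5} C(5; k_1,k_2) · ∏ g_i(k_i), where (1+z)^5 gives the falling factorial (5)_k; e^{2z} gives (2)^k.
g_1(k) for k = 0…5: 1, 5, 20, 60, 120, 120.
g_2(k) for k = 0…5: 1, 2, 4, 8, 16, 32.
c_5 = Σ_k C(5,k)·g_1(k)·g_2(5−k) = 1·1·32 + 5·5·16 + 10·20·8 + 10·60·4 + 5·120·2 + 1·120·1 = 32 + 400 + 1600 + 2400 + 1200 + 120 = 5752.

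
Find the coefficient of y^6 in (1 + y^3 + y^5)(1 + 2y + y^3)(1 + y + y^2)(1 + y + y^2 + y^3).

19

(1 + y^3 + y^5) has coefficients 1,0,0,1,0,1 for degrees 0…5.
(1 + 2y + y^3) has coefficients 1,2,0,1,0,0,0 for degrees 0…6.
Multiplying by (1 + y + y^2) gives running coefficients 1,3,3,3,1,1,0 for degrees 0…6.
Finally multiplying by (1 + y + y^2 + y^3), the product of all factors after the first has coefficients 1,4,7,10,10,8,5 for degrees 0…6.
[y^6] = 1·5 + 1·10 + 1·4 = 19.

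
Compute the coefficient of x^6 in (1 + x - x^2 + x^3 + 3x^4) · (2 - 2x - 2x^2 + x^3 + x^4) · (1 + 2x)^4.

(1 + x - x^2 + x^3 + 3x^4) has coefficients 1,1,-1,1,3 for degrees 0…4.
(2 - 2x - 2x^2 + x^3 + x^4) has coefficients 2,-2,-2,1,1,0,0 for degrees 0…6.
Finally multiplying by (1 + 2x)^4, the product of all factors after the first has coefficients 2,14,30,1,-71,-64,24 for degrees 0…6.
[x^6] = 1·24 + 1·(-64) − 1·(-71) + 1·1 + 3·30 = 122.

122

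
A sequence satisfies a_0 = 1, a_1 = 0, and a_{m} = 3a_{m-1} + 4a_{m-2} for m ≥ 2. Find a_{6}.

820

The ordinary generating function has denominator 1 - 3x - 4x^2.
Iterating the recurrence: a_0,…,a_{6} = 1, 0, 4, 12, 52, 204, 820.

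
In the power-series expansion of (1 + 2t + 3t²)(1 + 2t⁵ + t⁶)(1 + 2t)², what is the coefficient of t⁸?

(1 + 2t + 3t²) has coefficients 1,2,3 for degrees 0…2.
(1 + 2t⁵ + t⁶) has coefficients 1,0,0,0,0,2,1,0,0 for degrees 0…8.
Finally multiplying by (1 + 2t)², the product of all factors after the first has coefficients 1,4,4,0,0,2,9,12,4 for degrees 0…8.
[t⁸] = 1·4 + 2·12 + 3·9 = 55.

55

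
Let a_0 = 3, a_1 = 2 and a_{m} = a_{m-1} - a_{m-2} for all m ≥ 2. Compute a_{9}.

-3

The ordinary generating function has denominator 1 - x + x^2.
Iterating the recurrence: a_0,…,a_{9} = 3, 2, -1, -3, -2, 1, 3, 2, -1, -3.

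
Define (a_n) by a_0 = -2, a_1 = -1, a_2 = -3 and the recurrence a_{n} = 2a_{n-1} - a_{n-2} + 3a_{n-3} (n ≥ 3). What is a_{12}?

The ordinary generating function has denominator 1 - 2t + t^2 - 3t^3.
Iterating the recurrence: a_0,…,a_{12} = -2, -1, -3, -11, -22, -42, -95, -214, -459, -989, -2161, -4710, -10226.

-10226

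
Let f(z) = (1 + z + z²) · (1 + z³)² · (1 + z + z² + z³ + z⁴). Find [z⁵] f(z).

8

(1 + z + z²) has coefficients 1,1,1 for degrees 0…2.
(1 + z³)² has coefficients 1,0,0,2,0,0 for degrees 0…5.
Finally multiplying by (1 + z + z² + z³ + z⁴), the product of all factors after the first has coefficients 1,1,1,3,3,2 for degrees 0…5.
[z⁵] = 1·2 + 1·3 + 1·3 = 8.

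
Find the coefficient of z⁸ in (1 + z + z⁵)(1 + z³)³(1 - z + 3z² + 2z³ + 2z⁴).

(1 + z + z⁵) has coefficients 1,1,0,0,0,1 for degrees 0…5.
(1 + z³)³ has coefficients 1,0,0,3,0,0,3,0,0 for degrees 0…8.
Finally multiplying by (1 - z + 3z² + 2z³ + 2z⁴), the product of all factors after the first has coefficients 1,-1,3,5,-1,9,9,3,9 for degrees 0…8.
[z⁸] = 1·9 + 1·3 + 1·5 = 17.

17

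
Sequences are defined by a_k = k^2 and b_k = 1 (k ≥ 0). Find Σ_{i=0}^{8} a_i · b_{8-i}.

The convolution is the x^8 coefficient of A(x)B(x).
Σ = 0·1 + 1·1 + 4·1 + 9·1 + 16·1 + 25·1 + 36·1 + 49·1 + 64·1 = 204.

204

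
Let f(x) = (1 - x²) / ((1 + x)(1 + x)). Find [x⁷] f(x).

The denominator gives the recurrence a_n = −2a_(n−1) − a_(n−2) for n ≥ 3; the numerator fixes a_0 = 1, a_1 = -2, a_2 = 2.
Iterating: 1, -2, 2, -2, 2, -2, 2, -2, so a_7 = -2.

-2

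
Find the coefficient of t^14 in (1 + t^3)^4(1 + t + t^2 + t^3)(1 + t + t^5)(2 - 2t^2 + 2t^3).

(1 + t^3)^4 has coefficients 1,0,0,4,0,0,6,0,0,4,0,0,1 for degrees 0…12.
(1 + t + t^2 + t^3) has coefficients 1,1,1,1,0,0,0,0,0,0,0,0,0,0,0 for degrees 0…14.
Multiplying by (1 + t + t^5) gives running coefficients 1,2,2,2,1,1,1,1,1,0,0,0,0,0,0 for degrees 0…14.
Finally multiplying by (2 - 2t^2 + 2t^3), the product of all factors after the first has coefficients 2,4,2,2,2,2,4,2,2,0,0,2,0,0,0 for degrees 0…14.
[t^14] = 1·0 + 4·2 + 6·2 + 4·2 + 1·2 = 30.

30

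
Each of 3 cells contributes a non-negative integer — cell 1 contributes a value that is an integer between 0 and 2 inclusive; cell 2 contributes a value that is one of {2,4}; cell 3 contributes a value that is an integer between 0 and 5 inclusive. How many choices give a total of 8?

The generating function for the choices is (1 + z + z²)·(z² + z⁴)·(1 + z + z² + z³ + z⁴ + z⁵); the count is [z⁸].
(1 + z + z²) has coefficients 1,1,1 for degrees 0…2.
(z² + z⁴) has coefficients 0,0,1,0,1,0,0,0,0 for degrees 0…8.
Finally multiplying by (1 + z + z² + z³ + z⁴ + z⁵), the product of all factors after the first has coefficients 0,0,1,1,2,2,2,2,1 for degrees 0…8.
[z⁸] = 1·1 + 1·2 + 1·2 = 5.

5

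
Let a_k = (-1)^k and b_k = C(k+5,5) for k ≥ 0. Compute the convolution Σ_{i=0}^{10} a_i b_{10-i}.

1792

This is [x^10] in the product of the two ordinary generating functions.
Σ = 1·3003 − 1·2002 + 1·1287 − 1·792 + 1·462 − 1·252 + 1·126 − 1·56 + 1·21 − 1·6 + 1·1 = 1792.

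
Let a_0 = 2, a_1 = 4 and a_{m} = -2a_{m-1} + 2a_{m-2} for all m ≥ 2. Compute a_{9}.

6208

The ordinary generating function has denominator 1 + 2t - 2t^2.
Iterating the recurrence: a_0,…,a_{9} = 2, 4, -4, 16, -40, 112, -304, 832, -2272, 6208.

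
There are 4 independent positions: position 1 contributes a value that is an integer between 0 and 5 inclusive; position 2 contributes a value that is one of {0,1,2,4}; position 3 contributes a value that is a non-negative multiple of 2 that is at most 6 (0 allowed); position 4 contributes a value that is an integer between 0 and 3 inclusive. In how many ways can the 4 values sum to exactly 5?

26

The generating function for the choices is (1 + x + x^2 + x^3 + x^4 + x^5)·(1 + x + x^2 + x^4)·(1 + x^2 + x^4 + x^6)·(1 + x + x^2 + x^3); the count is [x^5].
(1 + x + x^2 + x^3 + x^4 + x^5) has coefficients 1,1,1,1,1,1 for degrees 0…5.
(1 + x + x^2 + x^4) has coefficients 1,1,1,0,1,0 for degrees 0…5.
Multiplying by (1 + x^2 + x^4 + x^6) gives running coefficients 1,1,2,1,3,1 for degrees 0…5.
Finally multiplying by (1 + x + x^2 + x^3), the product of all factors after the first has coefficients 1,2,4,5,7,7 for degrees 0…5.
[x^5] = 1·7 + 1·7 + 1·5 + 1·4 + 1·2 + 1·1 = 26.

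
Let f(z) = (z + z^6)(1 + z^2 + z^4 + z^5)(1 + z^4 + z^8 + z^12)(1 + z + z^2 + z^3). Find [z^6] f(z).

(z + z^6) has coefficients 0,1,0,0,0,0,1 for degrees 0…6.
(1 + z^2 + z^4 + z^5) has coefficients 1,0,1,0,1,1,0 for degrees 0…6.
Multiplying by (1 + z^4 + z^8 + z^12) gives running coefficients 1,0,1,0,2,1,1 for degrees 0…6.
Finally multiplying by (1 + z + z^2 + z^3), the product of all factors after the first has coefficients 1,1,2,2,3,4,4 for degrees 0…6.
[z^6] = 1·4 + 1·1 = 5.

5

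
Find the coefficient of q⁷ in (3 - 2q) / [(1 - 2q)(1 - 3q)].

14797

Partial fractions give a closed form: a_n = (-4)·2^n + (7)·3^n.
At n = 7: a_7 = 14797.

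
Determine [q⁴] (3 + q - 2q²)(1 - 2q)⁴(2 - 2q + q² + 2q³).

(3 + q - 2q²) has coefficients 3,1,-2 for degrees 0…2.
(1 - 2q)⁴ has coefficients 1,-8,24,-32,16 for degrees 0…4.
Finally multiplying by (2 - 2q + q² + 2q³), the product of all factors after the first has coefficients 2,-18,65,-118,104 for degrees 0…4.
[q⁴] = 3·104 + 1·(-118) − 2·65 = 64.

64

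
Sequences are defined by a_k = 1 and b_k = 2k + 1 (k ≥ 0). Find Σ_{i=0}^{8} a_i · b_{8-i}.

The convolution is the x^8 coefficient of A(x)B(x).
Σ = 1·17 + 1·15 + 1·13 + 1·11 + 1·9 + 1·7 + 1·5 + 1·3 + 1·1 = 81.

81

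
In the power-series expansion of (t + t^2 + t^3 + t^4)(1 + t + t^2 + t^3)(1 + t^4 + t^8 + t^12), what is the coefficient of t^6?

4

(t + t^2 + t^3 + t^4) has coefficients 0,1,1,1,1 for degrees 0…4.
(1 + t + t^2 + t^3) has coefficients 1,1,1,1,0,0,0 for degrees 0…6.
Finally multiplying by (1 + t^4 + t^8 + t^12), the product of all factors after the first has coefficients 1,1,1,1,1,1,1 for degrees 0…6.
[t^6] = 1·1 + 1·1 + 1·1 + 1·1 = 4.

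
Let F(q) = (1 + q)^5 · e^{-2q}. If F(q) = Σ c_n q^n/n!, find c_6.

64

The EGF product rule gives c_6 = Σ_{k_1+k_2=6} C(6; k_1,k_2) · ∏ g_i(k_i), where (1+q)^5 gives the falling factorial (5)_k; e^{-2q} gives (-2)^k.
g_1(k) for k = 0…6: 1, 5, 20, 60, 120, 120, 0.
g_2(k) for k = 0…6: 1, -2, 4, -8, 16, -32, 64.
c_6 = Σ_k C(6,k)·g_1(k)·g_2(6−k) = 1·1·64 + 6·5·(-32) + 15·20·16 + 20·60·(-8) + 15·120·4 + 6·120·(-2) = 64 − 960 + 4800 − 9600 + 7200 − 1440 = 64.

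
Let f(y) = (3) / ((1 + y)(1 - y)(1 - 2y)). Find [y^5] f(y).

126

The denominator gives the recurrence a_n = 2a_(n−1) + a_(n−2) − 2a_(n−3) for n ≥ 3; the numerator fixes a_0 = 3, a_1 = 6, a_2 = 15.
Iterating: 3, 6, 15, 30, 63, 126, so a_5 = 126.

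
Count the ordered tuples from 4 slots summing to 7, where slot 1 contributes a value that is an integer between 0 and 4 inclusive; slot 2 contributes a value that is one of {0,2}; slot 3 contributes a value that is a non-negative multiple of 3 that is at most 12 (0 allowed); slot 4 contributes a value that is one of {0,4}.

6

The generating function for the choices is (1 + y + y² + y³ + y⁴)·(1 + y²)·(1 + y³ + y⁶ + y⁹ + y¹²)·(1 + y⁴); the count is [y⁷].
(1 + y + y² + y³ + y⁴) has coefficients 1,1,1,1,1 for degrees 0…4.
(1 + y²) has coefficients 1,0,1,0,0,0,0,0 for degrees 0…7.
Multiplying by (1 + y³ + y⁶ + y⁹ + y¹²) gives running coefficients 1,0,1,1,0,1,1,0 for degrees 0…7.
Finally multiplying by (1 + y⁴), the product of all factors after the first has coefficients 1,0,1,1,1,1,2,1 for degrees 0…7.
[y⁷] = 1·1 + 1·2 + 1·1 + 1·1 + 1·1 = 6.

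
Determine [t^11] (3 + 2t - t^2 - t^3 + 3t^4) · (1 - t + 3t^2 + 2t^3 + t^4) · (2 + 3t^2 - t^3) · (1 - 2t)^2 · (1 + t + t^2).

(3 + 2t - t^2 - t^3 + 3t^4) has coefficients 3,2,-1,-1,3 for degrees 0…4.
(1 - t + 3t^2 + 2t^3 + t^4) has coefficients 1,-1,3,2,1,0,0,0,0,0,0,0 for degrees 0…11.
Multiplying by (2 + 3t^2 - t^3) gives running coefficients 2,-2,9,0,12,3,1,-1,0,0,0,0 for degrees 0…11.
Multiplying by (1 - 2t)^2 gives running coefficients 2,-10,25,-44,48,-45,37,7,8,-4,0,0 for degrees 0…11.
Finally multiplying by (1 + t + t^2), the product of all factors after the first has coefficients 2,-8,17,-29,29,-41,40,-1,52,11,4,-4 for degrees 0…11.
[t^11] = 3·(-4) + 2·4 − 1·11 − 1·52 + 3·(-1) = -70.

-70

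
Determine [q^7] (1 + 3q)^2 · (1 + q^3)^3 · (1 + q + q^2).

48

(1 + 3q)^2 has coefficients 1,6,9 for degrees 0…2.
(1 + q^3)^3 has coefficients 1,0,0,3,0,0,3,0 for degrees 0…7.
Finally multiplying by (1 + q + q^2), the product of all factors after the first has coefficients 1,1,1,3,3,3,3,3 for degrees 0…7.
[q^7] = 1·3 + 6·3 + 9·3 = 48.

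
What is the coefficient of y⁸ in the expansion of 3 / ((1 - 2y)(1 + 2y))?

768

Partial fractions give a closed form: a_n = (3/2)·2^n + (3/2)·(-2)^n.
At n = 8: a_8 = 768.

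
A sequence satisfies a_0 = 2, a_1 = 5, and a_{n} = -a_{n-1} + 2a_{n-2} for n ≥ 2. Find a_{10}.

-1021

The ordinary generating function has denominator 1 + y - 2y^2.
Iterating the recurrence: a_0,…,a_{10} = 2, 5, -1, 11, -13, 35, -61, 131, -253, 515, -1021.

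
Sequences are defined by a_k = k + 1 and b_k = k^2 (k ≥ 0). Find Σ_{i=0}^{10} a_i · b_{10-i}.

The convolution is the x^10 coefficient of A(x)B(x).
Σ = 1·100 + 2·81 + 3·64 + 4·49 + 5·36 + 6·25 + 7·16 + 8·9 + 9·4 + 10·1 + 11·0 = 1210.

1210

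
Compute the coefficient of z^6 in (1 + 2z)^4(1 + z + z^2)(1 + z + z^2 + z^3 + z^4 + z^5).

(1 + 2z)^4 has coefficients 1,8,24,32,16 for degrees 0…4.
(1 + z + z^2) has coefficients 1,1,1,0,0,0,0 for degrees 0…6.
Finally multiplying by (1 + z + z^2 + z^3 + z^4 + z^5), the product of all factors after the first has coefficients 1,2,3,3,3,3,2 for degrees 0…6.
[z^6] = 1·2 + 8·3 + 24·3 + 32·3 + 16·3 = 242.

242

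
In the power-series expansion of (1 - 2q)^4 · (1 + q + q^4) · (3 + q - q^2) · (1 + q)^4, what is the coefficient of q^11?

(1 - 2q)^4 has coefficients 1,-8,24,-32,16 for degrees 0…4.
(1 + q + q^4) has coefficients 1,1,0,0,1,0,0,0,0,0,0,0 for degrees 0…11.
Multiplying by (3 + q - q^2) gives running coefficients 3,4,0,-1,3,1,-1,0,0,0,0,0 for degrees 0…11.
Finally multiplying by (1 + q)^4, the product of all factors after the first has coefficients 3,16,34,35,18,11,17,13,1,-3,-1,0 for degrees 0…11.
[q^11] = 1·0 − 8·(-1) + 24·(-3) − 32·1 + 16·13 = 112.

112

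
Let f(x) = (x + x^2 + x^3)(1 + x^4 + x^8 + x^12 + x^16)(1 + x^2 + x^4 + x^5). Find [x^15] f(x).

(x + x^2 + x^3) has coefficients 0,1,1,1 for degrees 0…3.
(1 + x^4 + x^8 + x^12 + x^16) has coefficients 1,0,0,0,1,0,0,0,1,0,0,0,1,0,0,0 for degrees 0…15.
Finally multiplying by (1 + x^2 + x^4 + x^5), the product of all factors after the first has coefficients 1,0,1,0,2,1,1,0,2,1,1,0,2,1,1,0 for degrees 0…15.
[x^15] = 1·1 + 1·1 + 1·2 = 4.

4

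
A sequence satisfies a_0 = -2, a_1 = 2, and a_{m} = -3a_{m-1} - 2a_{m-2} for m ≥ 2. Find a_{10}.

The ordinary generating function has denominator 1 + 3q + 2q^2.
Iterating the recurrence: a_0,…,a_{10} = -2, 2, -2, 2, -2, 2, -2, 2, -2, 2, -2.

-2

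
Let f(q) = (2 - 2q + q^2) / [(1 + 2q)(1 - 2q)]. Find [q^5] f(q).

The denominator gives the recurrence a_n = 4a_(n−2) for n ≥ 3; the numerator fixes a_0 = 2, a_1 = -2, a_2 = 9.
Iterating: 2, -2, 9, -8, 36, -32, so a_5 = -32.

-32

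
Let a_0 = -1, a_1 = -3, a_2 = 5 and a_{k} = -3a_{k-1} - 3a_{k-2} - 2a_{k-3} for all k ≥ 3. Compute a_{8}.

The ordinary generating function has denominator 1 + 3z + 3z^2 + 2z^3.
Iterating the recurrence: a_0,…,a_{8} = -1, -3, 5, -4, 3, -7, 20, -45, 89.

89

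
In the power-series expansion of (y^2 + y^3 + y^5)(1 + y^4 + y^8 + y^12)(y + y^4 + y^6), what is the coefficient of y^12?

2

(y^2 + y^3 + y^5) has coefficients 0,0,1,1,0,1 for degrees 0…5.
(1 + y^4 + y^8 + y^12) has coefficients 1,0,0,0,1,0,0,0,1,0,0,0,1 for degrees 0…12.
Finally multiplying by (y + y^4 + y^6), the product of all factors after the first has coefficients 0,1,0,0,1,1,1,0,1,1,1,0,1 for degrees 0…12.
[y^12] = 1·1 + 1·1 + 1·0 = 2.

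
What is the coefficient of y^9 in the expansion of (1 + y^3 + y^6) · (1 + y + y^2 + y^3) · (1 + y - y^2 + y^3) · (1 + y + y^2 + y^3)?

11

(1 + y^3 + y^6) has coefficients 1,0,0,1,0,0,1 for degrees 0…6.
(1 + y + y^2 + y^3) has coefficients 1,1,1,1,0,0,0,0,0,0 for degrees 0…9.
Multiplying by (1 + y - y^2 + y^3) gives running coefficients 1,2,1,2,1,0,1,0,0,0 for degrees 0…9.
Finally multiplying by (1 + y + y^2 + y^3), the product of all factors after the first has coefficients 1,3,4,6,6,4,4,2,1,1 for degrees 0…9.
[y^9] = 1·1 + 1·4 + 1·6 = 11.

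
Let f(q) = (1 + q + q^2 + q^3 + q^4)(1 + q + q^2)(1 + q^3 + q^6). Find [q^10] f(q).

(1 + q + q^2 + q^3 + q^4) has coefficients 1,1,1,1,1 for degrees 0…4.
(1 + q + q^2) has coefficients 1,1,1,0,0,0,0,0,0,0,0 for degrees 0…10.
Finally multiplying by (1 + q^3 + q^6), the product of all factors after the first has coefficients 1,1,1,1,1,1,1,1,1,0,0 for degrees 0…10.
[q^10] = 1·0 + 1·0 + 1·1 + 1·1 + 1·1 = 3.

3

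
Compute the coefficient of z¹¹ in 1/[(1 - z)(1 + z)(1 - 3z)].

199290

Partial fractions give a closed form: a_n = (-1/4)·1^n + (1/8)·(-1)^n + (9/8)·3^n.
At n = 11: a_11 = 199290.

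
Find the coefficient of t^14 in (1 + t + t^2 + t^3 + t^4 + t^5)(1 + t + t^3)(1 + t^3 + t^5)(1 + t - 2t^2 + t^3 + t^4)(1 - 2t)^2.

18

(1 + t + t^2 + t^3 + t^4 + t^5) has coefficients 1,1,1,1,1,1 for degrees 0…5.
(1 + t + t^3) has coefficients 1,1,0,1,0,0,0,0,0,0,0,0,0,0,0 for degrees 0…14.
Multiplying by (1 + t^3 + t^5) gives running coefficients 1,1,0,2,1,1,2,0,1,0,0,0,0,0,0 for degrees 0…14.
Multiplying by (1 + t - 2t^2 + t^3 + t^4) gives running coefficients 1,2,-1,1,5,-1,3,3,-1,4,0,1,1,0,0 for degrees 0…14.
Finally multiplying by (1 - 2t)^2, the product of all factors after the first has coefficients 1,-2,-5,13,-3,-17,27,-13,-1,20,-20,17,-3,0,4 for degrees 0…14.
[t^14] = 1·4 + 1·0 + 1·(-3) + 1·17 + 1·(-20) + 1·20 = 18.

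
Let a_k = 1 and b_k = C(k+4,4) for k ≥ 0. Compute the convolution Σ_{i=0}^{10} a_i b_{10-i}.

Write out a_i and b_{10-i} for i = 0,…,10 and sum the products.
Σ = 1·1001 + 1·715 + 1·495 + 1·330 + 1·210 + 1·126 + 1·70 + 1·35 + 1·15 + 1·5 + 1·1 = 3003.

3003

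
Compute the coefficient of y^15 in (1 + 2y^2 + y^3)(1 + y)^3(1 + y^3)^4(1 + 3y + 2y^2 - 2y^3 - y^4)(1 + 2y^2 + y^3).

(1 + 2y^2 + y^3) has coefficients 1,0,2,1 for degrees 0…3.
(1 + y)^3 has coefficients 1,3,3,1,0,0,0,0,0,0,0,0,0,0,0,0 for degrees 0…15.
Multiplying by (1 + y^3)^4 gives running coefficients 1,3,3,5,12,12,10,18,18,10,12,12,5,3,3,1 for degrees 0…15.
Multiplying by (1 + 3y + 2y^2 - 2y^3 - y^4) gives running coefficients 1,6,14,18,26,49,57,43,56,68,32,14,27,8,-14,-6 for degrees 0…15.
Finally multiplying by (1 + 2y^2 + y^3), the product of all factors after the first has coefficients 1,6,16,31,60,99,127,167,219,211,187,206,159,68,54,37 for degrees 0…15.
[y^15] = 1·37 + 2·68 + 1·159 = 332.

332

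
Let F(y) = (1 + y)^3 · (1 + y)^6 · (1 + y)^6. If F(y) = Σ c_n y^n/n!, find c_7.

The EGF product rule gives c_7 = Σ_{k_1+k_2+k_3=7} C(7; k_1,k_2,k_3) · ∏ g_i(k_i), where (1+y)^3 gives the falling factorial (3)_k; (1+y)^6 gives the falling factorial (6)_k; (1+y)^6 gives the falling factorial (6)_k.
g_1(k) for k = 0…7: 1, 3, 6, 6, 0, 0, 0, 0.
g_2(k) for k = 0…7: 1, 6, 30, 120, 360, 720, 720, 0.
g_3(k) for k = 0…7: 1, 6, 30, 120, 360, 720, 720, 0.
First combine the last two factors: h(k) = Σ_j C(k,j)·g_2(j)·g_3(k−j) for k = 0…7: 1, 12, 132, 1320, 11880, 95040, 665280, 3991680.
c_7 = Σ_k C(7,k)·g_1(k)·h(7−k) = 1·1·3991680 + 7·3·665280 + 21·6·95040 + 35·6·11880 = 3991680 + 13970880 + 11975040 + 2494800 = 32432400.

32432400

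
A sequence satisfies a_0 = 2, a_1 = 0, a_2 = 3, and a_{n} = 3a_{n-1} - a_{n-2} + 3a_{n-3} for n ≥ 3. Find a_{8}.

3282

The ordinary generating function has denominator 1 - 3x + x^2 - 3x^3.
Iterating the recurrence: a_0,…,a_{8} = 2, 0, 3, 15, 42, 120, 363, 1095, 3282.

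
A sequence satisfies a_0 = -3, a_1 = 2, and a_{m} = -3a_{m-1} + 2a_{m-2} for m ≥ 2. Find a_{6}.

The ordinary generating function has denominator 1 + 3y - 2y^2.
Iterating the recurrence: a_0,…,a_{6} = -3, 2, -12, 40, -144, 512, -1824.

-1824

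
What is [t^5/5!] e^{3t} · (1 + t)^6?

The EGF product rule gives c_5 = Σ_{k_1+k_2=5} C(5; k_1,k_2) · ∏ g_i(k_i), where e^{3t} gives (3)^k; (1+t)^6 gives the falling factorial (6)_k.
g_1(k) for k = 0…5: 1, 3, 9, 27, 81, 243.
g_2(k) for k = 0…5: 1, 6, 30, 120, 360, 720.
c_5 = Σ_k C(5,k)·g_1(k)·g_2(5−k) = 1·1·720 + 5·3·360 + 10·9·120 + 10·27·30 + 5·81·6 + 1·243·1 = 720 + 5400 + 10800 + 8100 + 2430 + 243 = 27693.

27693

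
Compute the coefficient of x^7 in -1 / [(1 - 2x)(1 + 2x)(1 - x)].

-85

Partial fractions give a closed form: a_n = (-1)·2^n + (-1/3)·(-2)^n + (1/3)·1^n.
At n = 7: a_7 = -85.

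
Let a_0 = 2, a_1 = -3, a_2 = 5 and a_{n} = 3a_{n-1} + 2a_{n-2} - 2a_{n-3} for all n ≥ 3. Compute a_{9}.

13053

The ordinary generating function has denominator 1 - 3z - 2z^2 + 2z^3.
Iterating the recurrence: a_0,…,a_{9} = 2, -3, 5, 5, 31, 93, 331, 1117, 3827, 13053.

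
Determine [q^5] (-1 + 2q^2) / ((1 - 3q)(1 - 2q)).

-535

The denominator gives the recurrence a_n = 5a_(n−1) − 6a_(n−2) for n ≥ 3; the numerator fixes a_0 = -1, a_1 = -5, a_2 = -17.
Iterating: -1, -5, -17, -55, -173, -535, so a_5 = -535.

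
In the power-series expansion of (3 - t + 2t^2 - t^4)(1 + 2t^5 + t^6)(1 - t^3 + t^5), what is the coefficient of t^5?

(3 - t + 2t^2 - t^4) has coefficients 3,-1,2,0,-1 for degrees 0…4.
(1 + 2t^5 + t^6) has coefficients 1,0,0,0,0,2 for degrees 0…5.
Finally multiplying by (1 - t^3 + t^5), the product of all factors after the first has coefficients 1,0,0,-1,0,3 for degrees 0…5.
[t^5] = 3·3 − 1·0 + 2·(-1) − 1·0 = 7.

7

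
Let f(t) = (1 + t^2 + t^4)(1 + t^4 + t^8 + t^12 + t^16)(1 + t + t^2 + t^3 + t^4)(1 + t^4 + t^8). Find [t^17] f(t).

(1 + t^2 + t^4) has coefficients 1,0,1,0,1 for degrees 0…4.
(1 + t^4 + t^8 + t^12 + t^16) has coefficients 1,0,0,0,1,0,0,0,1,0,0,0,1,0,0,0,1,0 for degrees 0…17.
Multiplying by (1 + t + t^2 + t^3 + t^4) gives running coefficients 1,1,1,1,2,1,1,1,2,1,1,1,2,1,1,1,2,1 for degrees 0…17.
Finally multiplying by (1 + t^4 + t^8), the product of all factors after the first has coefficients 1,1,1,1,3,2,2,2,5,3,3,3,6,3,3,3,6,3 for degrees 0…17.
[t^17] = 1·3 + 1·3 + 1·3 = 9.

9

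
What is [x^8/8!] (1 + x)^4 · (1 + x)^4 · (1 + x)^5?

The EGF product rule gives c_8 = Σ_{k_1+k_2+k_3=8} C(8; k_1,k_2,k_3) · ∏ g_i(k_i), where (1+x)^4 gives the falling factorial (4)_k; (1+x)^4 gives the falling factorial (4)_k; (1+x)^5 gives the falling factorial (5)_k.
g_1(k) for k = 0…8: 1, 4, 12, 24, 24, 0, 0, 0, 0.
g_2(k) for k = 0…8: 1, 4, 12, 24, 24, 0, 0, 0, 0.
g_3(k) for k = 0…8: 1, 5, 20, 60, 120, 120, 0, 0, 0.
First combine the last two factors: h(k) = Σ_j C(k,j)·g_2(j)·g_3(k−j) for k = 0…8: 1, 9, 72, 504, 3024, 15120, 60480, 181440, 362880.
c_8 = Σ_k C(8,k)·g_1(k)·h(8−k) = 1·1·362880 + 8·4·181440 + 28·12·60480 + 56·24·15120 + 70·24·3024 = 362880 + 5806080 + 20321280 + 20321280 + 5080320 = 51891840.

51891840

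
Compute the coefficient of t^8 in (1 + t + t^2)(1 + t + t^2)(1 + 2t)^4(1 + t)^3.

(1 + t + t^2) has coefficients 1,1,1 for degrees 0…2.
(1 + t + t^2) has coefficients 1,1,1,0,0,0,0,0,0 for degrees 0…8.
Multiplying by (1 + 2t)^4 gives running coefficients 1,9,33,64,72,48,16,0,0 for degrees 0…8.
Finally multiplying by (1 + t)^3, the product of all factors after the first has coefficients 1,12,63,191,372,489,440,264,96 for degrees 0…8.
[t^8] = 1·96 + 1·264 + 1·440 = 800.

800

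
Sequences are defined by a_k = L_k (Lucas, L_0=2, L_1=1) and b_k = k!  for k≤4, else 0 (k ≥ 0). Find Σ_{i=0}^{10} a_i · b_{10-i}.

Write out a_i and b_{10-i} for i = 0,…,10 and sum the products.
Σ = 2·0 + 1·0 + 3·0 + 4·0 + 7·0 + 11·0 + 18·24 + 29·6 + 47·2 + 76·1 + 123·1 = 899.

899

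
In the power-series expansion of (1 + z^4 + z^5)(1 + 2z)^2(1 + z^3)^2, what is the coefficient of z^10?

(1 + z^4 + z^5) has coefficients 1,0,0,0,1,1 for degrees 0…5.
(1 + 2z)^2 has coefficients 1,4,4,0,0,0,0,0,0,0,0 for degrees 0…10.
Finally multiplying by (1 + z^3)^2, the product of all factors after the first has coefficients 1,4,4,2,8,8,1,4,4,0,0 for degrees 0…10.
[z^10] = 1·0 + 1·1 + 1·8 = 9.

9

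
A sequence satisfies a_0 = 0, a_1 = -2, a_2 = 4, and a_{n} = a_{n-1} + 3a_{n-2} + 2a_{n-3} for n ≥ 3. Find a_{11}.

2248

The ordinary generating function has denominator 1 - x - 3x^2 - 2x^3.
Iterating the recurrence: a_0,…,a_{11} = 0, -2, 4, -2, 6, 8, 22, 58, 140, 358, 894, 2248.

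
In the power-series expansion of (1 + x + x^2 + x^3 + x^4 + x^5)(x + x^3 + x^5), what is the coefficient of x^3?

(1 + x + x^2 + x^3 + x^4 + x^5) has coefficients 1,1,1,1 for degrees 0…3.
(x + x^3 + x^5) has coefficients 0,1,0,1 for degrees 0…3.
[x^3] = 1·1 + 1·0 + 1·1 + 1·0 = 2.

2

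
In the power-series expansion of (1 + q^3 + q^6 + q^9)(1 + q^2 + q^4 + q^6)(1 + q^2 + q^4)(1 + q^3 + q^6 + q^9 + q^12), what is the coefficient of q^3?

2

(1 + q^3 + q^6 + q^9) has coefficients 1,0,0,1 for degrees 0…3.
(1 + q^2 + q^4 + q^6) has coefficients 1,0,1,0 for degrees 0…3.
Multiplying by (1 + q^2 + q^4) gives running coefficients 1,0,2,0 for degrees 0…3.
Finally multiplying by (1 + q^3 + q^6 + q^9 + q^12), the product of all factors after the first has coefficients 1,0,2,1 for degrees 0…3.
[q^3] = 1·1 + 1·1 = 2.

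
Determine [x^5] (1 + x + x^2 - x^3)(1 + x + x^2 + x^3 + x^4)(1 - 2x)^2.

1

(1 + x + x^2 - x^3) has coefficients 1,1,1,-1 for degrees 0…3.
(1 + x + x^2 + x^3 + x^4) has coefficients 1,1,1,1,1,0 for degrees 0…5.
Finally multiplying by (1 - 2x)^2, the product of all factors after the first has coefficients 1,-3,1,1,1,0 for degrees 0…5.
[x^5] = 1·0 + 1·1 + 1·1 − 1·1 = 1.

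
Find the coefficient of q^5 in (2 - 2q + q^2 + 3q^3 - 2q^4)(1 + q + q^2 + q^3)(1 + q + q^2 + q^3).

7

(2 - 2q + q^2 + 3q^3 - 2q^4) has coefficients 2,-2,1,3,-2 for degrees 0…4.
(1 + q + q^2 + q^3) has coefficients 1,1,1,1,0,0 for degrees 0…5.
Finally multiplying by (1 + q + q^2 + q^3), the product of all factors after the first has coefficients 1,2,3,4,3,2 for degrees 0…5.
[q^5] = 2·2 − 2·3 + 1·4 + 3·3 − 2·2 = 7.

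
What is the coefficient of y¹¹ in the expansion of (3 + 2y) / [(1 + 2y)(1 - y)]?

-2729

The denominator gives the recurrence a_n = −a_(n−1) + 2a_(n−2) for n ≥ 3; the numerator fixes a_0 = 3, a_1 = -1, a_2 = 7.
Iterating: 3, -1, 7, -9, 23, -41, 87, -169, 343, -681, 1367, -2729, so a_11 = -2729.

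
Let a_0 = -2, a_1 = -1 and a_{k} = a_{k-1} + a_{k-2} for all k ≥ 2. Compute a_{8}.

-47

The ordinary generating function has denominator 1 - y - y^2.
Iterating the recurrence: a_0,…,a_{8} = -2, -1, -3, -4, -7, -11, -18, -29, -47.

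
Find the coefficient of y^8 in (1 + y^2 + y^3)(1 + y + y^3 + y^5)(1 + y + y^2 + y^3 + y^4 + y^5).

9

(1 + y^2 + y^3) has coefficients 1,0,1,1 for degrees 0…3.
(1 + y + y^3 + y^5) has coefficients 1,1,0,1,0,1,0,0,0 for degrees 0…8.
Finally multiplying by (1 + y + y^2 + y^3 + y^4 + y^5), the product of all factors after the first has coefficients 1,2,2,3,3,4,3,2,2 for degrees 0…8.
[y^8] = 1·2 + 1·3 + 1·4 = 9.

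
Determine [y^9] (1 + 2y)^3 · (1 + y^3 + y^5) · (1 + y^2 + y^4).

(1 + 2y)^3 has coefficients 1,6,12,8 for degrees 0…3.
(1 + y^3 + y^5) has coefficients 1,0,0,1,0,1,0,0,0,0 for degrees 0…9.
Finally multiplying by (1 + y^2 + y^4), the product of all factors after the first has coefficients 1,0,1,1,1,2,0,2,0,1 for degrees 0…9.
[y^9] = 1·1 + 6·0 + 12·2 + 8·0 = 25.

25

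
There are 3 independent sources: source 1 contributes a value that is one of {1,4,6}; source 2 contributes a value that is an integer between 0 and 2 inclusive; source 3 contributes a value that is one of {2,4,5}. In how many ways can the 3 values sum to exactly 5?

2

The generating function for the choices is (z + z^4 + z^6)·(1 + z + z^2)·(z^2 + z^4 + z^5); the count is [z^5].
(z + z^4 + z^6) has coefficients 0,1,0,0,1,0 for degrees 0…5.
(1 + z + z^2) has coefficients 1,1,1,0,0,0 for degrees 0…5.
Finally multiplying by (z^2 + z^4 + z^5), the product of all factors after the first has coefficients 0,0,1,1,2,2 for degrees 0…5.
[z^5] = 1·2 + 1·0 = 2.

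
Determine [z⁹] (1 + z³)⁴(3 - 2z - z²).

(1 + z³)⁴ has coefficients 1,0,0,4,0,0,6,0,0,4 for degrees 0…9.
(3 - 2z - z²) has coefficients 3,-2,-1,0,0,0,0,0,0,0 for degrees 0…9.
[z⁹] = 1·0 + 4·0 + 6·0 + 4·3 = 12.

12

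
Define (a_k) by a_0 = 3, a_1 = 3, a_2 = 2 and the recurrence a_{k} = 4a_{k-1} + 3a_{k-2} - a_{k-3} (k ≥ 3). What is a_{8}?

The ordinary generating function has denominator 1 - 4t - 3t^2 + t^3.
Iterating the recurrence: a_0,…,a_{8} = 3, 3, 2, 14, 59, 276, 1267, 5837, 26873.

26873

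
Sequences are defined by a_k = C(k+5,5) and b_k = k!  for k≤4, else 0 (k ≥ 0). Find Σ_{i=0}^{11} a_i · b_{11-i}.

38105

Write out a_i and b_{11-i} for i = 0,…,11 and sum the products.
Σ = 1·0 + 6·0 + 21·0 + 56·0 + 126·0 + 252·0 + 462·0 + 792·24 + 1287·6 + 2002·2 + 3003·1 + 4368·1 = 38105.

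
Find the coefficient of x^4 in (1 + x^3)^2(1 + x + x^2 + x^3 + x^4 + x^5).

(1 + x^3)^2 has coefficients 1,0,0,2,0 for degrees 0…4.
(1 + x + x^2 + x^3 + x^4 + x^5) has coefficients 1,1,1,1,1 for degrees 0…4.
[x^4] = 1·1 + 2·1 = 3.

3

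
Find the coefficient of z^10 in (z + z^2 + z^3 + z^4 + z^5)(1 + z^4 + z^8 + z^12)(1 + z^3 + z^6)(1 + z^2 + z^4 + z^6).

11

(z + z^2 + z^3 + z^4 + z^5) has coefficients 0,1,1,1,1,1 for degrees 0…5.
(1 + z^4 + z^8 + z^12) has coefficients 1,0,0,0,1,0,0,0,1,0,0 for degrees 0…10.
Multiplying by (1 + z^3 + z^6) gives running coefficients 1,0,0,1,1,0,1,1,1,0,1 for degrees 0…10.
Finally multiplying by (1 + z^2 + z^4 + z^6), the product of all factors after the first has coefficients 1,0,1,1,2,1,3,2,3,2,4 for degrees 0…10.
[z^10] = 1·2 + 1·3 + 1·2 + 1·3 + 1·1 = 11.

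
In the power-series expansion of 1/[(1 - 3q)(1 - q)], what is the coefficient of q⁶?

1093

Partial fractions give a closed form: a_n = (3/2)·3^n + (-1/2)·1^n.
At n = 6: a_6 = 1093.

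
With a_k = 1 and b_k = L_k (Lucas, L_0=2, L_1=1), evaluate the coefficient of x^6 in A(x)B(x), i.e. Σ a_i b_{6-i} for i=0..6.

Write out a_i and b_{6-i} for i = 0,…,6 and sum the products.
Σ = 1·18 + 1·11 + 1·7 + 1·4 + 1·3 + 1·1 + 1·2 = 46.

46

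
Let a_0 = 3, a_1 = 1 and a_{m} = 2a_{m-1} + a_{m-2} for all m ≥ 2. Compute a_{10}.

The ordinary generating function has denominator 1 - 2x - x^2.
Iterating the recurrence: a_0,…,a_{10} = 3, 1, 5, 11, 27, 65, 157, 379, 915, 2209, 5333.

5333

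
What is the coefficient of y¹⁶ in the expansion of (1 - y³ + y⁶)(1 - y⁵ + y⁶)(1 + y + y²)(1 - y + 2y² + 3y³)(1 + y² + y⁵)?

(1 - y³ + y⁶) has coefficients 1,0,0,-1,0,0,1 for degrees 0…6.
(1 - y⁵ + y⁶) has coefficients 1,0,0,0,0,-1,1,0,0,0,0,0,0,0,0,0,0 for degrees 0…16.
Multiplying by (1 + y + y²) gives running coefficients 1,1,1,0,0,-1,0,0,1,0,0,0,0,0,0,0,0 for degrees 0…16.
Multiplying by (1 - y + 2y² + 3y³) gives running coefficients 1,0,2,4,5,2,1,-2,-2,-1,2,3,0,0,0,0,0 for degrees 0…16.
Finally multiplying by (1 + y² + y⁵), the product of all factors after the first has coefficients 1,0,3,4,7,7,6,2,3,2,2,3,0,1,-1,2,3 for degrees 0…16.
[y¹⁶] = 1·3 − 1·1 + 1·2 = 4.

4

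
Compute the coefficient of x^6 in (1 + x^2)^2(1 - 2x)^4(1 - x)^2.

265

(1 + x^2)^2 has coefficients 1,0,2,0,1 for degrees 0…4.
(1 - 2x)^4 has coefficients 1,-8,24,-32,16,0,0 for degrees 0…6.
Finally multiplying by (1 - x)^2, the product of all factors after the first has coefficients 1,-10,41,-88,104,-64,16 for degrees 0…6.
[x^6] = 1·16 + 2·104 + 1·41 = 265.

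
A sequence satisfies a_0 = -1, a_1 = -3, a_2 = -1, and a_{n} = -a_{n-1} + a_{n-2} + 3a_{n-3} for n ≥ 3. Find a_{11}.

The ordinary generating function has denominator 1 + q - q^2 - 3q^3.
Iterating the recurrence: a_0,…,a_{11} = -1, -3, -1, -5, -5, -3, -17, -1, -25, -27, -1, -101.

-101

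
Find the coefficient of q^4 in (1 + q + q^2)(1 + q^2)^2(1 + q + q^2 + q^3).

(1 + q + q^2) has coefficients 1,1,1 for degrees 0…2.
(1 + q^2)^2 has coefficients 1,0,2,0,1 for degrees 0…4.
Finally multiplying by (1 + q + q^2 + q^3), the product of all factors after the first has coefficients 1,1,3,3,3 for degrees 0…4.
[q^4] = 1·3 + 1·3 + 1·3 = 9.

9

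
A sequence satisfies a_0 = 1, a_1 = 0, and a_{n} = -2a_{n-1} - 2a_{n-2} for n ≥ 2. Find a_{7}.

-16

The ordinary generating function has denominator 1 + 2t + 2t^2.
Iterating the recurrence: a_0,…,a_{7} = 1, 0, -2, 4, -4, 0, 8, -16.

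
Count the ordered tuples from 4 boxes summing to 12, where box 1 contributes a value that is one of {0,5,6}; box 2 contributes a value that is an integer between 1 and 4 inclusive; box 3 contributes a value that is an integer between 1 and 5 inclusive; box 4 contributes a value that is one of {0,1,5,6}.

23

The generating function for the choices is (1 + t^5 + t^6)·(t + t^2 + t^3 + t^4)·(t + t^2 + t^3 + t^4 + t^5)·(1 + t + t^5 + t^6); the count is [t^12].
(1 + t^5 + t^6) has coefficients 1,0,0,0,0,1,1 for degrees 0…6.
(t + t^2 + t^3 + t^4) has coefficients 0,1,1,1,1,0,0,0,0,0,0,0,0 for degrees 0…12.
Multiplying by (t + t^2 + t^3 + t^4 + t^5) gives running coefficients 0,0,1,2,3,4,4,3,2,1,0,0,0 for degrees 0…12.
Finally multiplying by (1 + t + t^5 + t^6), the product of all factors after the first has coefficients 0,0,1,3,5,7,8,8,8,8,8,8,7 for degrees 0…12.
[t^12] = 1·7 + 1·8 + 1·8 = 23.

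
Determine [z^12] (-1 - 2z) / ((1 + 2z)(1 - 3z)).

-531441

The denominator gives the recurrence a_n = a_(n−1) + 6a_(n−2) for n ≥ 3; the numerator fixes a_0 = -1, a_1 = -3, a_2 = -9.
Iterating: -1, -3, -9, -27, -81, -243, -729, -2187, -6561, -19683, -59049, -177147, -531441, so a_12 = -531441.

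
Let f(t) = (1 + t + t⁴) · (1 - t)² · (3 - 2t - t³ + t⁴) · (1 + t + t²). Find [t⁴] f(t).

(1 + t + t⁴) has coefficients 1,1,0,0,1 for degrees 0…4.
(1 - t)² has coefficients 1,-2,1,0,0 for degrees 0…4.
Multiplying by (3 - 2t - t³ + t⁴) gives running coefficients 3,-8,7,-3,3 for degrees 0…4.
Finally multiplying by (1 + t + t²), the product of all factors after the first has coefficients 3,-5,2,-4,7 for degrees 0…4.
[t⁴] = 1·7 + 1·(-4) + 1·3 = 6.

6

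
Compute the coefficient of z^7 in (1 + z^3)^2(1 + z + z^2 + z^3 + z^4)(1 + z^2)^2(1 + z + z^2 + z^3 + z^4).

(1 + z^3)^2 has coefficients 1,0,0,2,0,0,1 for degrees 0…6.
(1 + z + z^2 + z^3 + z^4) has coefficients 1,1,1,1,1,0,0,0 for degrees 0…7.
Multiplying by (1 + z^2)^2 gives running coefficients 1,1,3,3,4,3,3,1 for degrees 0…7.
Finally multiplying by (1 + z + z^2 + z^3 + z^4), the product of all factors after the first has coefficients 1,2,5,8,12,14,16,14 for degrees 0…7.
[z^7] = 1·14 + 2·12 + 1·2 = 40.

40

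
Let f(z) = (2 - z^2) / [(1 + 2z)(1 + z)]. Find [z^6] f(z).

223

The denominator gives the recurrence a_n = −3a_(n−1) − 2a_(n−2) for n ≥ 3; the numerator fixes a_0 = 2, a_1 = -6, a_2 = 13.
Iterating: 2, -6, 13, -27, 55, -111, 223, so a_6 = 223.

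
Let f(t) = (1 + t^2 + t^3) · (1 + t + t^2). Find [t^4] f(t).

(1 + t^2 + t^3) has coefficients 1,0,1,1 for degrees 0…3.
(1 + t + t^2) has coefficients 1,1,1,0,0 for degrees 0…4.
[t^4] = 1·0 + 1·1 + 1·1 = 2.

2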